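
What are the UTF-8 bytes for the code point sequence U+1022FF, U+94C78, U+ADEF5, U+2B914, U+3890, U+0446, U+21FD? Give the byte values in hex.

U+1022FF: 4-byte form → F4 82 8B BF.
U+94C78: 4-byte form → F2 94 B1 B8.
U+ADEF5: 4-byte form → F2 AD BB B5.
U+2B914: 4-byte form → F0 AB A4 94.
U+3890: 3-byte form → E3 A2 90.
U+0446: 2-byte form → D1 86.
U+21FD: 3-byte form → E2 87 BD.
Concatenated (24 bytes): F4 82 8B BF F2 94 B1 B8 F2 AD BB B5 F0 AB A4 94 E3 A2 90 D1 86 E2 87 BD.

F4 82 8B BF F2 94 B1 B8 F2 AD BB B5 F0 AB A4 94 E3 A2 90 D1 86 E2 87 BD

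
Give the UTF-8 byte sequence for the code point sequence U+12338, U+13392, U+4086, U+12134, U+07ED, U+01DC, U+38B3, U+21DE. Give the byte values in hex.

F0 92 8C B8 F0 93 8E 92 E4 82 86 F0 92 84 B4 DF AD C7 9C E3 A2 B3 E2 87 9E

U+12338: 4-byte form → F0 92 8C B8.
U+13392: 4-byte form → F0 93 8E 92.
U+4086: 3-byte form → E4 82 86.
U+12134: 4-byte form → F0 92 84 B4.
U+07ED: 2-byte form → DF AD.
U+01DC: 2-byte form → C7 9C.
U+38B3: 3-byte form → E3 A2 B3.
U+21DE: 3-byte form → E2 87 9E.
Concatenated (25 bytes): F0 92 8C B8 F0 93 8E 92 E4 82 86 F0 92 84 B4 DF AD C7 9C E3 A2 B3 E2 87 9E.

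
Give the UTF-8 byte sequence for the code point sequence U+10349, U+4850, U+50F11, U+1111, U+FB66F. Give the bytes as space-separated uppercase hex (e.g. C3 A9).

U+10349: 4-byte form → F0 90 8D 89.
U+4850: 3-byte form → E4 A1 90.
U+50F11: 4-byte form → F1 90 BC 91.
U+1111: 3-byte form → E1 84 91.
U+FB66F: 4-byte form → F3 BB 99 AF.
Concatenated (18 bytes): F0 90 8D 89 E4 A1 90 F1 90 BC 91 E1 84 91 F3 BB 99 AF.

F0 90 8D 89 E4 A1 90 F1 90 BC 91 E1 84 91 F3 BB 99 AF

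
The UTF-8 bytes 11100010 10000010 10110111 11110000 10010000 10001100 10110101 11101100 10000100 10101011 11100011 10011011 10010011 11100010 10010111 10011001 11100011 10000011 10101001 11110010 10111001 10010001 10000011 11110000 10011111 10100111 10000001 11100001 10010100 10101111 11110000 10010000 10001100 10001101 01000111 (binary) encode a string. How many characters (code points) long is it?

11

Byte at offset 0: 0xE2 = 11100010 → 3-byte char (#1). Advance 3.
Byte at offset 3: 0xF0 = 11110000 → 4-byte char (#2). Advance 4.
Byte at offset 7: 0xEC = 11101100 → 3-byte char (#3). Advance 3.
Byte at offset 10: 0xE3 = 11100011 → 3-byte char (#4). Advance 3.
Byte at offset 13: 0xE2 = 11100010 → 3-byte char (#5). Advance 3.
Byte at offset 16: 0xE3 = 11100011 → 3-byte char (#6). Advance 3.
Byte at offset 19: 0xF2 = 11110010 → 4-byte char (#7). Advance 4.
Byte at offset 23: 0xF0 = 11110000 → 4-byte char (#8). Advance 4.
Byte at offset 27: 0xE1 = 11100001 → 3-byte char (#9). Advance 3.
Byte at offset 30: 0xF0 = 11110000 → 4-byte char (#10). Advance 4.
Byte at offset 34: 0x47 = 01000111 → 1-byte char (#11). Advance 1.
Reached end at offset 35 after 11 code points.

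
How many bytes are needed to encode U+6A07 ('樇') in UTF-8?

U+6A07 = 0x6A07. UTF-8 uses 1 byte below 0x80, 2 below 0x800, 3 below 0x10000, 4 up to 0x10FFFF. 0x6A07 is in U+0800–U+FFFF → 3 bytes.

3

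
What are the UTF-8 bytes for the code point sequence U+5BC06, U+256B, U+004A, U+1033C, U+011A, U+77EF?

U+5BC06: 4-byte form → F1 9B B0 86.
U+256B: 3-byte form → E2 95 AB.
U+004A: 1-byte form → 4A.
U+1033C: 4-byte form → F0 90 8C BC.
U+011A: 2-byte form → C4 9A.
U+77EF: 3-byte form → E7 9F AF.
Concatenated (17 bytes): F1 9B B0 86 E2 95 AB 4A F0 90 8C BC C4 9A E7 9F AF.

F1 9B B0 86 E2 95 AB 4A F0 90 8C BC C4 9A E7 9F AF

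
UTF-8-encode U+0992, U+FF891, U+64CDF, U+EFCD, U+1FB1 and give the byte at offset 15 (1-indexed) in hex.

1-indexed offset 15 is 0-indexed offset 14.
U+0992 → 3-byte form E0 A6 92 at offsets 0–2.
U+FF891 → 4-byte form F3 BF A2 91 at offsets 3–6.
U+64CDF → 4-byte form F1 A4 B3 9F at offsets 7–10.
U+EFCD → 3-byte form EE BF 8D at offsets 11–13.
U+1FB1 → 3-byte form E1 BE B1 at offsets 14–16.
Offset 14 falls in char 5's range; it's byte 1 of E1 BE B1 = 0xE1.

0xE1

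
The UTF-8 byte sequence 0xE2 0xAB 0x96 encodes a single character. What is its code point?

U+2AD6

Leading byte 0xE2 = 11100010 matches 1110xxxx → 3-byte sequence.
Byte 1: 0xE2 = 11100010, payload 0010 (4 bits).
Byte 2: 0xAB = 10101011 (10xxxxxx ✓), payload 101011.
Byte 3: 0x96 = 10010110 (10xxxxxx ✓), payload 010110.
Concatenate: 0010101011010110 = 0x2AD6 (16 bits → U+2AD6).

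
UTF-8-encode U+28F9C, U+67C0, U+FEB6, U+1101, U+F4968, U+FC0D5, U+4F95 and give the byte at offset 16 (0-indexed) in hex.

0xA8

U+28F9C → 4-byte form F0 A8 BE 9C at offsets 0–3.
U+67C0 → 3-byte form E6 9F 80 at offsets 4–6.
U+FEB6 → 3-byte form EF BA B6 at offsets 7–9.
U+1101 → 3-byte form E1 84 81 at offsets 10–12.
U+F4968 → 4-byte form F3 B4 A5 A8 at offsets 13–16.
Offset 16 falls in char 5's range; it's byte 4 of F3 B4 A5 A8 = 0xA8.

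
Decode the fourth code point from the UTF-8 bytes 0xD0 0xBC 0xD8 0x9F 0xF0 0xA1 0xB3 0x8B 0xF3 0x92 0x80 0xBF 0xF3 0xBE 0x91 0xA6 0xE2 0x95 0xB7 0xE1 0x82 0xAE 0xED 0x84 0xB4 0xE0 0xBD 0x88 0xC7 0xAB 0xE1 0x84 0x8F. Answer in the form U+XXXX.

U+D203F

Offset 0: leading byte 0xD0 = 11010000 → 2-byte char #1 = D0 BC.
Offset 2: leading byte 0xD8 = 11011000 → 2-byte char #2 = D8 9F.
Offset 4: leading byte 0xF0 = 11110000 → 4-byte char #3 = F0 A1 B3 8B.
Offset 8: leading byte 0xF3 = 11110011 → 4-byte char #4 = F3 92 80 BF.
Leading byte 0xF3 = 11110011 matches 11110xxx → 4-byte sequence.
Byte 1: 0xF3 = 11110011, payload 011 (3 bits).
Byte 2: 0x92 = 10010010 (10xxxxxx ✓), payload 010010.
Byte 3: 0x80 = 10000000 (10xxxxxx ✓), payload 000000.
Byte 4: 0xBF = 10111111 (10xxxxxx ✓), payload 111111.
Concatenate: 011010010000000111111 = 0xD203F (21 bits → U+D203F).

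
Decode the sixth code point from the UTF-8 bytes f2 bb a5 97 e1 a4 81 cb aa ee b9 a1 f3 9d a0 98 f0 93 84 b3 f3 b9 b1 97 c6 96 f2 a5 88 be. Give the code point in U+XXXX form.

U+13133

Offset 0: leading byte 0xF2 = 11110010 → 4-byte char #1 = F2 BB A5 97.
Offset 4: leading byte 0xE1 = 11100001 → 3-byte char #2 = E1 A4 81.
Offset 7: leading byte 0xCB = 11001011 → 2-byte char #3 = CB AA.
Offset 9: leading byte 0xEE = 11101110 → 3-byte char #4 = EE B9 A1.
Offset 12: leading byte 0xF3 = 11110011 → 4-byte char #5 = F3 9D A0 98.
Offset 16: leading byte 0xF0 = 11110000 → 4-byte char #6 = F0 93 84 B3.
Leading byte 0xF0 = 11110000 matches 11110xxx → 4-byte sequence.
Byte 1: 0xF0 = 11110000, payload 000 (3 bits).
Byte 2: 0x93 = 10010011 (10xxxxxx ✓), payload 010011.
Byte 3: 0x84 = 10000100 (10xxxxxx ✓), payload 000100.
Byte 4: 0xB3 = 10110011 (10xxxxxx ✓), payload 110011.
Concatenate: 000010011000100110011 = 0x13133 (21 bits → U+13133).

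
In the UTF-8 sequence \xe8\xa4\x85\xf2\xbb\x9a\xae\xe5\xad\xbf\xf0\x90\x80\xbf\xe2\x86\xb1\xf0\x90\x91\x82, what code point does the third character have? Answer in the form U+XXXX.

U+5B7F

Offset 0: leading byte 0xE8 = 11101000 → 3-byte char #1 = E8 A4 85.
Offset 3: leading byte 0xF2 = 11110010 → 4-byte char #2 = F2 BB 9A AE.
Offset 7: leading byte 0xE5 = 11100101 → 3-byte char #3 = E5 AD BF.
Leading byte 0xE5 = 11100101 matches 1110xxxx → 3-byte sequence.
Byte 1: 0xE5 = 11100101, payload 0101 (4 bits).
Byte 2: 0xAD = 10101101 (10xxxxxx ✓), payload 101101.
Byte 3: 0xBF = 10111111 (10xxxxxx ✓), payload 111111.
Concatenate: 0101101101111111 = 0x5B7F (16 bits → U+5B7F).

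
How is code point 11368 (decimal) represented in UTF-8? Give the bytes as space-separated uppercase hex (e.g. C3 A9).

E2 B1 A8

U+2C68 = 0x2C68 = 11368 decimal. In range U+0800–U+FFFF → 3-byte form: 1110xxxx 10xxxxxx 10xxxxxx.
Binary (16 bits): 0010110001101000.
Split 4+6+6: 0010 | 110001 | 101000.
Byte 1: 11100010 = 0xE2.
Byte 2: 10110001 = 0xB1.
Byte 3: 10101000 = 0xA8.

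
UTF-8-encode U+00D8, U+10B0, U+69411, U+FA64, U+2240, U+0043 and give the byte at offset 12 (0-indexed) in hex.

0xE2

U+00D8 → 2-byte form C3 98 at offsets 0–1.
U+10B0 → 3-byte form E1 82 B0 at offsets 2–4.
U+69411 → 4-byte form F1 A9 90 91 at offsets 5–8.
U+FA64 → 3-byte form EF A9 A4 at offsets 9–11.
U+2240 → 3-byte form E2 89 80 at offsets 12–14.
Offset 12 falls in char 5's range; it's byte 1 of E2 89 80 = 0xE2.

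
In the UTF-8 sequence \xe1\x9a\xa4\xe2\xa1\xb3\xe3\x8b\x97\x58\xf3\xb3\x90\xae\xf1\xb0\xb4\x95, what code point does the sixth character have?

U+70D15

Offset 0: leading byte 0xE1 = 11100001 → 3-byte char #1 = E1 9A A4.
Offset 3: leading byte 0xE2 = 11100010 → 3-byte char #2 = E2 A1 B3.
Offset 6: leading byte 0xE3 = 11100011 → 3-byte char #3 = E3 8B 97.
Offset 9: leading byte 0x58 = 01011000 → 1-byte char #4 = 58.
Offset 10: leading byte 0xF3 = 11110011 → 4-byte char #5 = F3 B3 90 AE.
Offset 14: leading byte 0xF1 = 11110001 → 4-byte char #6 = F1 B0 B4 95.
Leading byte 0xF1 = 11110001 matches 11110xxx → 4-byte sequence.
Byte 1: 0xF1 = 11110001, payload 001 (3 bits).
Byte 2: 0xB0 = 10110000 (10xxxxxx ✓), payload 110000.
Byte 3: 0xB4 = 10110100 (10xxxxxx ✓), payload 110100.
Byte 4: 0x95 = 10010101 (10xxxxxx ✓), payload 010101.
Concatenate: 001110000110100010101 = 0x70D15 (21 bits → U+70D15).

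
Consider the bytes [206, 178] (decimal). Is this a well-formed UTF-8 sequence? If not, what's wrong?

Leading byte 0xCE = 11001110 → 2-byte form.
Continuation bytes 0xB2=10110010 all match 10xxxxxx.
Decoded value 0x3B2 is ≥ 0x80 (shortest form) and not a surrogate.

valid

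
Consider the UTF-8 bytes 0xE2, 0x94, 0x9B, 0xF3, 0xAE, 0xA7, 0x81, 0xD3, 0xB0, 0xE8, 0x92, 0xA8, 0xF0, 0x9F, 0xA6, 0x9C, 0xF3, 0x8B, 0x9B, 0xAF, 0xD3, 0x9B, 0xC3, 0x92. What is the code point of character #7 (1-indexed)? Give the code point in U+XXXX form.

U+04DB

Offset 0: leading byte 0xE2 = 11100010 → 3-byte char #1 = E2 94 9B.
Offset 3: leading byte 0xF3 = 11110011 → 4-byte char #2 = F3 AE A7 81.
Offset 7: leading byte 0xD3 = 11010011 → 2-byte char #3 = D3 B0.
Offset 9: leading byte 0xE8 = 11101000 → 3-byte char #4 = E8 92 A8.
Offset 12: leading byte 0xF0 = 11110000 → 4-byte char #5 = F0 9F A6 9C.
Offset 16: leading byte 0xF3 = 11110011 → 4-byte char #6 = F3 8B 9B AF.
Offset 20: leading byte 0xD3 = 11010011 → 2-byte char #7 = D3 9B.
Leading byte 0xD3 = 11010011 matches 110xxxxx → 2-byte sequence.
Byte 1: 0xD3 = 11010011, payload 10011 (5 bits).
Byte 2: 0x9B = 10011011 (10xxxxxx ✓), payload 011011.
Concatenate: 10011011011 = 0x4DB (11 bits → U+04DB).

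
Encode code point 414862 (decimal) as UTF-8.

U+6548E = 0x6548E = 414862 decimal. In range U+10000–U+10FFFF → 4-byte form: 11110xxx 10xxxxxx 10xxxxxx 10xxxxxx.
Binary (21 bits): 001100101010010001110.
Split 3+6+6+6: 001 | 100101 | 010010 | 001110.
Byte 1: 11110001 = 0xF1.
Byte 2: 10100101 = 0xA5.
Byte 3: 10010010 = 0x92.
Byte 4: 10001110 = 0x8E.

F1 A5 92 8E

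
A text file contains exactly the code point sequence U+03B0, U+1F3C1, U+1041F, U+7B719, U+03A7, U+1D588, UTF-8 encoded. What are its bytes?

CE B0 F0 9F 8F 81 F0 90 90 9F F1 BB 9C 99 CE A7 F0 9D 96 88

U+03B0: 2-byte form → CE B0.
U+1F3C1: 4-byte form → F0 9F 8F 81.
U+1041F: 4-byte form → F0 90 90 9F.
U+7B719: 4-byte form → F1 BB 9C 99.
U+03A7: 2-byte form → CE A7.
U+1D588: 4-byte form → F0 9D 96 88.
Concatenated (20 bytes): CE B0 F0 9F 8F 81 F0 90 90 9F F1 BB 9C 99 CE A7 F0 9D 96 88.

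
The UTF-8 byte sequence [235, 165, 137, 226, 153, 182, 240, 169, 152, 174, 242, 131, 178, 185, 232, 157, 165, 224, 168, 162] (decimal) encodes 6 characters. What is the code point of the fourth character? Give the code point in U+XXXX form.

Offset 0: leading byte 0xEB = 11101011 → 3-byte char #1 = EB A5 89.
Offset 3: leading byte 0xE2 = 11100010 → 3-byte char #2 = E2 99 B6.
Offset 6: leading byte 0xF0 = 11110000 → 4-byte char #3 = F0 A9 98 AE.
Offset 10: leading byte 0xF2 = 11110010 → 4-byte char #4 = F2 83 B2 B9.
Leading byte 0xF2 = 11110010 matches 11110xxx → 4-byte sequence.
Byte 1: 0xF2 = 11110010, payload 010 (3 bits).
Byte 2: 0x83 = 10000011 (10xxxxxx ✓), payload 000011.
Byte 3: 0xB2 = 10110010 (10xxxxxx ✓), payload 110010.
Byte 4: 0xB9 = 10111001 (10xxxxxx ✓), payload 111001.
Concatenate: 010000011110010111001 = 0x83CB9 (21 bits → U+83CB9).

U+83CB9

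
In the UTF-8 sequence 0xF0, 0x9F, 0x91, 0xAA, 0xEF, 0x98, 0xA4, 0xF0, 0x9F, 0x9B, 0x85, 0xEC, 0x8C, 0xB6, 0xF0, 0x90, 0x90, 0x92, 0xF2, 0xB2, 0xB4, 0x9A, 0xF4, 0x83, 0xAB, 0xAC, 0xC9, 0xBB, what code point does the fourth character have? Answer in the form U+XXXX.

U+C336

Offset 0: leading byte 0xF0 = 11110000 → 4-byte char #1 = F0 9F 91 AA.
Offset 4: leading byte 0xEF = 11101111 → 3-byte char #2 = EF 98 A4.
Offset 7: leading byte 0xF0 = 11110000 → 4-byte char #3 = F0 9F 9B 85.
Offset 11: leading byte 0xEC = 11101100 → 3-byte char #4 = EC 8C B6.
Leading byte 0xEC = 11101100 matches 1110xxxx → 3-byte sequence.
Byte 1: 0xEC = 11101100, payload 1100 (4 bits).
Byte 2: 0x8C = 10001100 (10xxxxxx ✓), payload 001100.
Byte 3: 0xB6 = 10110110 (10xxxxxx ✓), payload 110110.
Concatenate: 1100001100110110 = 0xC336 (16 bits → U+C336).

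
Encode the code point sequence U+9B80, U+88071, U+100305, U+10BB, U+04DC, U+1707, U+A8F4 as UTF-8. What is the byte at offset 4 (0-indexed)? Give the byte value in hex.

U+9B80 → 3-byte form E9 AE 80 at offsets 0–2.
U+88071 → 4-byte form F2 88 81 B1 at offsets 3–6.
Offset 4 falls in char 2's range; it's byte 2 of F2 88 81 B1 = 0x88.

0x88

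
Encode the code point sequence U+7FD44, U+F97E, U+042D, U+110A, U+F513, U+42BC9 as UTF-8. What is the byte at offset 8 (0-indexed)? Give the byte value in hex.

U+7FD44 → 4-byte form F1 BF B5 84 at offsets 0–3.
U+F97E → 3-byte form EF A5 BE at offsets 4–6.
U+042D → 2-byte form D0 AD at offsets 7–8.
Offset 8 falls in char 3's range; it's byte 2 of D0 AD = 0xAD.

0xAD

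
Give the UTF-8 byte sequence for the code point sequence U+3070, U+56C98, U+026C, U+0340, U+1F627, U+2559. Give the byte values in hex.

U+3070: 3-byte form → E3 81 B0.
U+56C98: 4-byte form → F1 96 B2 98.
U+026C: 2-byte form → C9 AC.
U+0340: 2-byte form → CD 80.
U+1F627: 4-byte form → F0 9F 98 A7.
U+2559: 3-byte form → E2 95 99.
Concatenated (18 bytes): E3 81 B0 F1 96 B2 98 C9 AC CD 80 F0 9F 98 A7 E2 95 99.

E3 81 B0 F1 96 B2 98 C9 AC CD 80 F0 9F 98 A7 E2 95 99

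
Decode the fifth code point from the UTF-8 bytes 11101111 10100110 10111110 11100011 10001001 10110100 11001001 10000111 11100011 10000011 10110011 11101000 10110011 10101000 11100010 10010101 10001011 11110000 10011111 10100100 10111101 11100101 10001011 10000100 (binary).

U+8CE8

Offset 0: leading byte 0xEF = 11101111 → 3-byte char #1 = EF A6 BE.
Offset 3: leading byte 0xE3 = 11100011 → 3-byte char #2 = E3 89 B4.
Offset 6: leading byte 0xC9 = 11001001 → 2-byte char #3 = C9 87.
Offset 8: leading byte 0xE3 = 11100011 → 3-byte char #4 = E3 83 B3.
Offset 11: leading byte 0xE8 = 11101000 → 3-byte char #5 = E8 B3 A8.
Leading byte 0xE8 = 11101000 matches 1110xxxx → 3-byte sequence.
Byte 1: 0xE8 = 11101000, payload 1000 (4 bits).
Byte 2: 0xB3 = 10110011 (10xxxxxx ✓), payload 110011.
Byte 3: 0xA8 = 10101000 (10xxxxxx ✓), payload 101000.
Concatenate: 1000110011101000 = 0x8CE8 (16 bits → U+8CE8).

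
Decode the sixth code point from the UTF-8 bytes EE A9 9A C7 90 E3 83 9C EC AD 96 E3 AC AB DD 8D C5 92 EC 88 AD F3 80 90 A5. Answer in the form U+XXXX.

U+074D

Offset 0: leading byte 0xEE = 11101110 → 3-byte char #1 = EE A9 9A.
Offset 3: leading byte 0xC7 = 11000111 → 2-byte char #2 = C7 90.
Offset 5: leading byte 0xE3 = 11100011 → 3-byte char #3 = E3 83 9C.
Offset 8: leading byte 0xEC = 11101100 → 3-byte char #4 = EC AD 96.
Offset 11: leading byte 0xE3 = 11100011 → 3-byte char #5 = E3 AC AB.
Offset 14: leading byte 0xDD = 11011101 → 2-byte char #6 = DD 8D.
Leading byte 0xDD = 11011101 matches 110xxxxx → 2-byte sequence.
Byte 1: 0xDD = 11011101, payload 11101 (5 bits).
Byte 2: 0x8D = 10001101 (10xxxxxx ✓), payload 001101.
Concatenate: 11101001101 = 0x74D (11 bits → U+074D).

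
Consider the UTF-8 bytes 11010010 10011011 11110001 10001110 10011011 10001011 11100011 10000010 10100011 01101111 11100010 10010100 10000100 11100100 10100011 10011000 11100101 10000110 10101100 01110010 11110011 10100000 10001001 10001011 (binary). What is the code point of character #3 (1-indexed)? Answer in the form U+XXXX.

U+30A3

Offset 0: leading byte 0xD2 = 11010010 → 2-byte char #1 = D2 9B.
Offset 2: leading byte 0xF1 = 11110001 → 4-byte char #2 = F1 8E 9B 8B.
Offset 6: leading byte 0xE3 = 11100011 → 3-byte char #3 = E3 82 A3.
Leading byte 0xE3 = 11100011 matches 1110xxxx → 3-byte sequence.
Byte 1: 0xE3 = 11100011, payload 0011 (4 bits).
Byte 2: 0x82 = 10000010 (10xxxxxx ✓), payload 000010.
Byte 3: 0xA3 = 10100011 (10xxxxxx ✓), payload 100011.
Concatenate: 0011000010100011 = 0x30A3 (16 bits → U+30A3).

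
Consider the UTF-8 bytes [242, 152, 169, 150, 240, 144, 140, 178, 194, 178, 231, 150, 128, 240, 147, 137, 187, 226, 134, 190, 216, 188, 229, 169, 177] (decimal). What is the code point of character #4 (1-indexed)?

Offset 0: leading byte 0xF2 = 11110010 → 4-byte char #1 = F2 98 A9 96.
Offset 4: leading byte 0xF0 = 11110000 → 4-byte char #2 = F0 90 8C B2.
Offset 8: leading byte 0xC2 = 11000010 → 2-byte char #3 = C2 B2.
Offset 10: leading byte 0xE7 = 11100111 → 3-byte char #4 = E7 96 80.
Leading byte 0xE7 = 11100111 matches 1110xxxx → 3-byte sequence.
Byte 1: 0xE7 = 11100111, payload 0111 (4 bits).
Byte 2: 0x96 = 10010110 (10xxxxxx ✓), payload 010110.
Byte 3: 0x80 = 10000000 (10xxxxxx ✓), payload 000000.
Concatenate: 0111010110000000 = 0x7580 (16 bits → U+7580).

U+7580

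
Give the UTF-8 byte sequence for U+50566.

F1 90 95 A6

U+50566 = 0x50566 = 329062 decimal. In range U+10000–U+10FFFF → 4-byte form: 11110xxx 10xxxxxx 10xxxxxx 10xxxxxx.
Binary (21 bits): 001010000010101100110.
Split 3+6+6+6: 001 | 010000 | 010101 | 100110.
Byte 1: 11110001 = 0xF1.
Byte 2: 10010000 = 0x90.
Byte 3: 10010101 = 0x95.
Byte 4: 10100110 = 0xA6.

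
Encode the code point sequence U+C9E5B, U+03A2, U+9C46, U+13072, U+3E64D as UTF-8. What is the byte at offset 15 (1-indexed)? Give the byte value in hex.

1-indexed offset 15 is 0-indexed offset 14.
U+C9E5B → 4-byte form F3 89 B9 9B at offsets 0–3.
U+03A2 → 2-byte form CE A2 at offsets 4–5.
U+9C46 → 3-byte form E9 B1 86 at offsets 6–8.
U+13072 → 4-byte form F0 93 81 B2 at offsets 9–12.
U+3E64D → 4-byte form F0 BE 99 8D at offsets 13–16.
Offset 14 falls in char 5's range; it's byte 2 of F0 BE 99 8D = 0xBE.

0xBE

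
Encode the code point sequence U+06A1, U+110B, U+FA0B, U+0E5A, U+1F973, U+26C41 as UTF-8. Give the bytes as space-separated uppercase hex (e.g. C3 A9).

U+06A1: 2-byte form → DA A1.
U+110B: 3-byte form → E1 84 8B.
U+FA0B: 3-byte form → EF A8 8B.
U+0E5A: 3-byte form → E0 B9 9A.
U+1F973: 4-byte form → F0 9F A5 B3.
U+26C41: 4-byte form → F0 A6 B1 81.
Concatenated (19 bytes): DA A1 E1 84 8B EF A8 8B E0 B9 9A F0 9F A5 B3 F0 A6 B1 81.

DA A1 E1 84 8B EF A8 8B E0 B9 9A F0 9F A5 B3 F0 A6 B1 81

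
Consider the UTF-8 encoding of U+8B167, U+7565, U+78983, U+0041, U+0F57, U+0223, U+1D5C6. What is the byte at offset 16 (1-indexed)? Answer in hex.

1-indexed offset 16 is 0-indexed offset 15.
U+8B167 → 4-byte form F2 8B 85 A7 at offsets 0–3.
U+7565 → 3-byte form E7 95 A5 at offsets 4–6.
U+78983 → 4-byte form F1 B8 A6 83 at offsets 7–10.
U+0041 → 1-byte form 41 at offsets 11–11.
U+0F57 → 3-byte form E0 BD 97 at offsets 12–14.
U+0223 → 2-byte form C8 A3 at offsets 15–16.
Offset 15 falls in char 6's range; it's byte 1 of C8 A3 = 0xC8.

0xC8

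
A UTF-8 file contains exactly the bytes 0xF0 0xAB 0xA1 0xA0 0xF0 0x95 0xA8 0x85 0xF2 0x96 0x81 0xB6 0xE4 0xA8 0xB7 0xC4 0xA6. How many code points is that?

Byte at offset 0: 0xF0 = 11110000 → 4-byte char (#1). Advance 4.
Byte at offset 4: 0xF0 = 11110000 → 4-byte char (#2). Advance 4.
Byte at offset 8: 0xF2 = 11110010 → 4-byte char (#3). Advance 4.
Byte at offset 12: 0xE4 = 11100100 → 3-byte char (#4). Advance 3.
Byte at offset 15: 0xC4 = 11000100 → 2-byte char (#5). Advance 2.
Reached end at offset 17 after 5 code points.

5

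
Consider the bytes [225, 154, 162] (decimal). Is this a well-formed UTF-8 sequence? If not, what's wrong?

valid

Leading byte 0xE1 = 11100001 → 3-byte form.
Continuation bytes 0x9A=10011010, 0xA2=10100010 all match 10xxxxxx.
Decoded value 0x16A2 is ≥ 0x800 (shortest form) and not a surrogate.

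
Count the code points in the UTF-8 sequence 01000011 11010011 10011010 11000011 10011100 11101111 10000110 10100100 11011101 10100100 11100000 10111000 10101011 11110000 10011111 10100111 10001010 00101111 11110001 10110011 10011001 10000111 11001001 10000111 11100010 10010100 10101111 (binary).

11

Byte at offset 0: 0x43 = 01000011 → 1-byte char (#1). Advance 1.
Byte at offset 1: 0xD3 = 11010011 → 2-byte char (#2). Advance 2.
Byte at offset 3: 0xC3 = 11000011 → 2-byte char (#3). Advance 2.
Byte at offset 5: 0xEF = 11101111 → 3-byte char (#4). Advance 3.
Byte at offset 8: 0xDD = 11011101 → 2-byte char (#5). Advance 2.
Byte at offset 10: 0xE0 = 11100000 → 3-byte char (#6). Advance 3.
Byte at offset 13: 0xF0 = 11110000 → 4-byte char (#7). Advance 4.
Byte at offset 17: 0x2F = 00101111 → 1-byte char (#8). Advance 1.
Byte at offset 18: 0xF1 = 11110001 → 4-byte char (#9). Advance 4.
Byte at offset 22: 0xC9 = 11001001 → 2-byte char (#10). Advance 2.
Byte at offset 24: 0xE2 = 11100010 → 3-byte char (#11). Advance 3.
Reached end at offset 27 after 11 code points.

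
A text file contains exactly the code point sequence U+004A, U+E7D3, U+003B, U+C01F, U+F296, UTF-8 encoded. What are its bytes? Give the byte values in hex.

U+004A: 1-byte form → 4A.
U+E7D3: 3-byte form → EE 9F 93.
U+003B: 1-byte form → 3B.
U+C01F: 3-byte form → EC 80 9F.
U+F296: 3-byte form → EF 8A 96.
Concatenated (11 bytes): 4A EE 9F 93 3B EC 80 9F EF 8A 96.

4A EE 9F 93 3B EC 80 9F EF 8A 96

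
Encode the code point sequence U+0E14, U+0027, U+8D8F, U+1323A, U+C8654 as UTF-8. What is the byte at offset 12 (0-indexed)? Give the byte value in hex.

0x88

U+0E14 → 3-byte form E0 B8 94 at offsets 0–2.
U+0027 → 1-byte form 27 at offsets 3–3.
U+8D8F → 3-byte form E8 B6 8F at offsets 4–6.
U+1323A → 4-byte form F0 93 88 BA at offsets 7–10.
U+C8654 → 4-byte form F3 88 99 94 at offsets 11–14.
Offset 12 falls in char 5's range; it's byte 2 of F3 88 99 94 = 0x88.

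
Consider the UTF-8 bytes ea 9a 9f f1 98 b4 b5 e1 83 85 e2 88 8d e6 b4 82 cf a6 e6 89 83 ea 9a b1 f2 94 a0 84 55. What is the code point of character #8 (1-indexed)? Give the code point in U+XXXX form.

Offset 0: leading byte 0xEA = 11101010 → 3-byte char #1 = EA 9A 9F.
Offset 3: leading byte 0xF1 = 11110001 → 4-byte char #2 = F1 98 B4 B5.
Offset 7: leading byte 0xE1 = 11100001 → 3-byte char #3 = E1 83 85.
Offset 10: leading byte 0xE2 = 11100010 → 3-byte char #4 = E2 88 8D.
Offset 13: leading byte 0xE6 = 11100110 → 3-byte char #5 = E6 B4 82.
Offset 16: leading byte 0xCF = 11001111 → 2-byte char #6 = CF A6.
Offset 18: leading byte 0xE6 = 11100110 → 3-byte char #7 = E6 89 83.
Offset 21: leading byte 0xEA = 11101010 → 3-byte char #8 = EA 9A B1.
Leading byte 0xEA = 11101010 matches 1110xxxx → 3-byte sequence.
Byte 1: 0xEA = 11101010, payload 1010 (4 bits).
Byte 2: 0x9A = 10011010 (10xxxxxx ✓), payload 011010.
Byte 3: 0xB1 = 10110001 (10xxxxxx ✓), payload 110001.
Concatenate: 1010011010110001 = 0xA6B1 (16 bits → U+A6B1).

U+A6B1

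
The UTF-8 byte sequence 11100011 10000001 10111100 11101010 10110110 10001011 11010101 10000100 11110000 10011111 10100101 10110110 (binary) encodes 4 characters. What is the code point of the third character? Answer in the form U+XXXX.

Offset 0: leading byte 0xE3 = 11100011 → 3-byte char #1 = E3 81 BC.
Offset 3: leading byte 0xEA = 11101010 → 3-byte char #2 = EA B6 8B.
Offset 6: leading byte 0xD5 = 11010101 → 2-byte char #3 = D5 84.
Leading byte 0xD5 = 11010101 matches 110xxxxx → 2-byte sequence.
Byte 1: 0xD5 = 11010101, payload 10101 (5 bits).
Byte 2: 0x84 = 10000100 (10xxxxxx ✓), payload 000100.
Concatenate: 10101000100 = 0x544 (11 bits → U+0544).

U+0544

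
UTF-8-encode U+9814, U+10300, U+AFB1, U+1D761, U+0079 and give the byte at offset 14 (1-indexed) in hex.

1-indexed offset 14 is 0-indexed offset 13.
U+9814 → 3-byte form E9 A0 94 at offsets 0–2.
U+10300 → 4-byte form F0 90 8C 80 at offsets 3–6.
U+AFB1 → 3-byte form EA BE B1 at offsets 7–9.
U+1D761 → 4-byte form F0 9D 9D A1 at offsets 10–13.
Offset 13 falls in char 4's range; it's byte 4 of F0 9D 9D A1 = 0xA1.

0xA1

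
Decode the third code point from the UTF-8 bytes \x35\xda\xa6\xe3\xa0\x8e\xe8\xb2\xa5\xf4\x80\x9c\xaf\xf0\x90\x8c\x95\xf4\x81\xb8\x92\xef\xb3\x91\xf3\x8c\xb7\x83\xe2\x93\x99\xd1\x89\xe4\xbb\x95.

U+380E

Offset 0: leading byte 0x35 = 00110101 → 1-byte char #1 = 35.
Offset 1: leading byte 0xDA = 11011010 → 2-byte char #2 = DA A6.
Offset 3: leading byte 0xE3 = 11100011 → 3-byte char #3 = E3 A0 8E.
Leading byte 0xE3 = 11100011 matches 1110xxxx → 3-byte sequence.
Byte 1: 0xE3 = 11100011, payload 0011 (4 bits).
Byte 2: 0xA0 = 10100000 (10xxxxxx ✓), payload 100000.
Byte 3: 0x8E = 10001110 (10xxxxxx ✓), payload 001110.
Concatenate: 0011100000001110 = 0x380E (16 bits → U+380E).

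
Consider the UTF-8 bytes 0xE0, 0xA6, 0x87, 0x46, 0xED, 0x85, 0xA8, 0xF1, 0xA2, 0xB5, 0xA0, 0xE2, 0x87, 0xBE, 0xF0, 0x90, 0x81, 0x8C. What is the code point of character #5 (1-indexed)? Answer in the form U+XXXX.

U+21FE

Offset 0: leading byte 0xE0 = 11100000 → 3-byte char #1 = E0 A6 87.
Offset 3: leading byte 0x46 = 01000110 → 1-byte char #2 = 46.
Offset 4: leading byte 0xED = 11101101 → 3-byte char #3 = ED 85 A8.
Offset 7: leading byte 0xF1 = 11110001 → 4-byte char #4 = F1 A2 B5 A0.
Offset 11: leading byte 0xE2 = 11100010 → 3-byte char #5 = E2 87 BE.
Leading byte 0xE2 = 11100010 matches 1110xxxx → 3-byte sequence.
Byte 1: 0xE2 = 11100010, payload 0010 (4 bits).
Byte 2: 0x87 = 10000111 (10xxxxxx ✓), payload 000111.
Byte 3: 0xBE = 10111110 (10xxxxxx ✓), payload 111110.
Concatenate: 0010000111111110 = 0x21FE (16 bits → U+21FE).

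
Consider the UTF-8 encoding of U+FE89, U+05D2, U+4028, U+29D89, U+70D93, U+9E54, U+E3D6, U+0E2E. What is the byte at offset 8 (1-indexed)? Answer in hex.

0xA8

1-indexed offset 8 is 0-indexed offset 7.
U+FE89 → 3-byte form EF BA 89 at offsets 0–2.
U+05D2 → 2-byte form D7 92 at offsets 3–4.
U+4028 → 3-byte form E4 80 A8 at offsets 5–7.
Offset 7 falls in char 3's range; it's byte 3 of E4 80 A8 = 0xA8.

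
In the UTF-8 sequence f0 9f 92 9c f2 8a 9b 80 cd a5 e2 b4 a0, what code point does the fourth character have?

U+2D20

Offset 0: leading byte 0xF0 = 11110000 → 4-byte char #1 = F0 9F 92 9C.
Offset 4: leading byte 0xF2 = 11110010 → 4-byte char #2 = F2 8A 9B 80.
Offset 8: leading byte 0xCD = 11001101 → 2-byte char #3 = CD A5.
Offset 10: leading byte 0xE2 = 11100010 → 3-byte char #4 = E2 B4 A0.
Leading byte 0xE2 = 11100010 matches 1110xxxx → 3-byte sequence.
Byte 1: 0xE2 = 11100010, payload 0010 (4 bits).
Byte 2: 0xB4 = 10110100 (10xxxxxx ✓), payload 110100.
Byte 3: 0xA0 = 10100000 (10xxxxxx ✓), payload 100000.
Concatenate: 0010110100100000 = 0x2D20 (16 bits → U+2D20).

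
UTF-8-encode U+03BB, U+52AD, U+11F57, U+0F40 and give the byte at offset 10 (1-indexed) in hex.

1-indexed offset 10 is 0-indexed offset 9.
U+03BB → 2-byte form CE BB at offsets 0–1.
U+52AD → 3-byte form E5 8A AD at offsets 2–4.
U+11F57 → 4-byte form F0 91 BD 97 at offsets 5–8.
U+0F40 → 3-byte form E0 BD 80 at offsets 9–11.
Offset 9 falls in char 4's range; it's byte 1 of E0 BD 80 = 0xE0.

0xE0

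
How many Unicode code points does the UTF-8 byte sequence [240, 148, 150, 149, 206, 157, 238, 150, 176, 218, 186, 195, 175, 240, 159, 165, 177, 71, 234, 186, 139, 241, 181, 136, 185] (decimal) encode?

9

Byte at offset 0: 0xF0 = 11110000 → 4-byte char (#1). Advance 4.
Byte at offset 4: 0xCE = 11001110 → 2-byte char (#2). Advance 2.
Byte at offset 6: 0xEE = 11101110 → 3-byte char (#3). Advance 3.
Byte at offset 9: 0xDA = 11011010 → 2-byte char (#4). Advance 2.
Byte at offset 11: 0xC3 = 11000011 → 2-byte char (#5). Advance 2.
Byte at offset 13: 0xF0 = 11110000 → 4-byte char (#6). Advance 4.
Byte at offset 17: 0x47 = 01000111 → 1-byte char (#7). Advance 1.
Byte at offset 18: 0xEA = 11101010 → 3-byte char (#8). Advance 3.
Byte at offset 21: 0xF1 = 11110001 → 4-byte char (#9). Advance 4.
Reached end at offset 25 after 9 code points.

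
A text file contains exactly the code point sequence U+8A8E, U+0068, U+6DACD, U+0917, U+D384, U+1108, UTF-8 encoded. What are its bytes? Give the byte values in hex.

E8 AA 8E 68 F1 AD AB 8D E0 A4 97 ED 8E 84 E1 84 88

U+8A8E: 3-byte form → E8 AA 8E.
U+0068: 1-byte form → 68.
U+6DACD: 4-byte form → F1 AD AB 8D.
U+0917: 3-byte form → E0 A4 97.
U+D384: 3-byte form → ED 8E 84.
U+1108: 3-byte form → E1 84 88.
Concatenated (17 bytes): E8 AA 8E 68 F1 AD AB 8D E0 A4 97 ED 8E 84 E1 84 88.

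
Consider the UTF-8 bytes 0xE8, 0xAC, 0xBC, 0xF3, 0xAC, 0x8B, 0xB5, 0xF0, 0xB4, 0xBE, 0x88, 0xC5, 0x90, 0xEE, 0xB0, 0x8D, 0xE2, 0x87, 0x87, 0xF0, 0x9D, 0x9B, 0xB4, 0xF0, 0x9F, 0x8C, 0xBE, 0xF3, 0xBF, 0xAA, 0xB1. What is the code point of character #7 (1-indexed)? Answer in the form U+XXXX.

Offset 0: leading byte 0xE8 = 11101000 → 3-byte char #1 = E8 AC BC.
Offset 3: leading byte 0xF3 = 11110011 → 4-byte char #2 = F3 AC 8B B5.
Offset 7: leading byte 0xF0 = 11110000 → 4-byte char #3 = F0 B4 BE 88.
Offset 11: leading byte 0xC5 = 11000101 → 2-byte char #4 = C5 90.
Offset 13: leading byte 0xEE = 11101110 → 3-byte char #5 = EE B0 8D.
Offset 16: leading byte 0xE2 = 11100010 → 3-byte char #6 = E2 87 87.
Offset 19: leading byte 0xF0 = 11110000 → 4-byte char #7 = F0 9D 9B B4.
Leading byte 0xF0 = 11110000 matches 11110xxx → 4-byte sequence.
Byte 1: 0xF0 = 11110000, payload 000 (3 bits).
Byte 2: 0x9D = 10011101 (10xxxxxx ✓), payload 011101.
Byte 3: 0x9B = 10011011 (10xxxxxx ✓), payload 011011.
Byte 4: 0xB4 = 10110100 (10xxxxxx ✓), payload 110100.
Concatenate: 000011101011011110100 = 0x1D6F4 (21 bits → U+1D6F4).

U+1D6F4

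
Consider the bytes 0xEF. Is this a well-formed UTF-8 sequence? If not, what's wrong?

invalid (sequence truncated)

Leading byte 0xEF = 11101111 → 3-byte form, but only 1 byte is present.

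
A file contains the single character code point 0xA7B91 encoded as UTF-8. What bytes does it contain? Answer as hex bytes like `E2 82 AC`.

F2 A7 AE 91

U+A7B91 = 0xA7B91 = 686993 decimal. In range U+10000–U+10FFFF → 4-byte form: 11110xxx 10xxxxxx 10xxxxxx 10xxxxxx.
Binary (21 bits): 010100111101110010001.
Split 3+6+6+6: 010 | 100111 | 101110 | 010001.
Byte 1: 11110010 = 0xF2.
Byte 2: 10100111 = 0xA7.
Byte 3: 10101110 = 0xAE.
Byte 4: 10010001 = 0x91.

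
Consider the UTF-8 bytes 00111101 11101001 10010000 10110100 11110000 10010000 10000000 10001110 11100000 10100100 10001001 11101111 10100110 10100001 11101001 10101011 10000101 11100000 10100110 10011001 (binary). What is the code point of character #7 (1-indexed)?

U+0999

Offset 0: leading byte 0x3D = 00111101 → 1-byte char #1 = 3D.
Offset 1: leading byte 0xE9 = 11101001 → 3-byte char #2 = E9 90 B4.
Offset 4: leading byte 0xF0 = 11110000 → 4-byte char #3 = F0 90 80 8E.
Offset 8: leading byte 0xE0 = 11100000 → 3-byte char #4 = E0 A4 89.
Offset 11: leading byte 0xEF = 11101111 → 3-byte char #5 = EF A6 A1.
Offset 14: leading byte 0xE9 = 11101001 → 3-byte char #6 = E9 AB 85.
Offset 17: leading byte 0xE0 = 11100000 → 3-byte char #7 = E0 A6 99.
Leading byte 0xE0 = 11100000 matches 1110xxxx → 3-byte sequence.
Byte 1: 0xE0 = 11100000, payload 0000 (4 bits).
Byte 2: 0xA6 = 10100110 (10xxxxxx ✓), payload 100110.
Byte 3: 0x99 = 10011001 (10xxxxxx ✓), payload 011001.
Concatenate: 0000100110011001 = 0x999 (16 bits → U+0999).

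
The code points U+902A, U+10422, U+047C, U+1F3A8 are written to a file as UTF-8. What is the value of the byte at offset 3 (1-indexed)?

0xAA

1-indexed offset 3 is 0-indexed offset 2.
U+902A → 3-byte form E9 80 AA at offsets 0–2.
Offset 2 falls in char 1's range; it's byte 3 of E9 80 AA = 0xAA.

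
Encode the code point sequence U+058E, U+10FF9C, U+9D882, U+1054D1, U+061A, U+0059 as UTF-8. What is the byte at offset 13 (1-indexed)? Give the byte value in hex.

0x93

1-indexed offset 13 is 0-indexed offset 12.
U+058E → 2-byte form D6 8E at offsets 0–1.
U+10FF9C → 4-byte form F4 8F BE 9C at offsets 2–5.
U+9D882 → 4-byte form F2 9D A2 82 at offsets 6–9.
U+1054D1 → 4-byte form F4 85 93 91 at offsets 10–13.
Offset 12 falls in char 4's range; it's byte 3 of F4 85 93 91 = 0x93.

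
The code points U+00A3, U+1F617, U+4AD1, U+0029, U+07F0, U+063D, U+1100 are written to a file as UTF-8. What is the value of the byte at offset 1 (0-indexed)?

0xA3

U+00A3 → 2-byte form C2 A3 at offsets 0–1.
Offset 1 falls in char 1's range; it's byte 2 of C2 A3 = 0xA3.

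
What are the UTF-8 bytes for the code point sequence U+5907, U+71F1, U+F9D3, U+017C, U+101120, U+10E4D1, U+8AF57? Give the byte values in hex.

U+5907: 3-byte form → E5 A4 87.
U+71F1: 3-byte form → E7 87 B1.
U+F9D3: 3-byte form → EF A7 93.
U+017C: 2-byte form → C5 BC.
U+101120: 4-byte form → F4 81 84 A0.
U+10E4D1: 4-byte form → F4 8E 93 91.
U+8AF57: 4-byte form → F2 8A BD 97.
Concatenated (23 bytes): E5 A4 87 E7 87 B1 EF A7 93 C5 BC F4 81 84 A0 F4 8E 93 91 F2 8A BD 97.

E5 A4 87 E7 87 B1 EF A7 93 C5 BC F4 81 84 A0 F4 8E 93 91 F2 8A BD 97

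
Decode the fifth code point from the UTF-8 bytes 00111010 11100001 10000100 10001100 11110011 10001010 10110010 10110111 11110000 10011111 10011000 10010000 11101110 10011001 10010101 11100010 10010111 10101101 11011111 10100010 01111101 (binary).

Offset 0: leading byte 0x3A = 00111010 → 1-byte char #1 = 3A.
Offset 1: leading byte 0xE1 = 11100001 → 3-byte char #2 = E1 84 8C.
Offset 4: leading byte 0xF3 = 11110011 → 4-byte char #3 = F3 8A B2 B7.
Offset 8: leading byte 0xF0 = 11110000 → 4-byte char #4 = F0 9F 98 90.
Offset 12: leading byte 0xEE = 11101110 → 3-byte char #5 = EE 99 95.
Leading byte 0xEE = 11101110 matches 1110xxxx → 3-byte sequence.
Byte 1: 0xEE = 11101110, payload 1110 (4 bits).
Byte 2: 0x99 = 10011001 (10xxxxxx ✓), payload 011001.
Byte 3: 0x95 = 10010101 (10xxxxxx ✓), payload 010101.
Concatenate: 1110011001010101 = 0xE655 (16 bits → U+E655).

U+E655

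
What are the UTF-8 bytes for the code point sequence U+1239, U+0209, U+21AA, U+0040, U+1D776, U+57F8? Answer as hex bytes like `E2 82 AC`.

U+1239: 3-byte form → E1 88 B9.
U+0209: 2-byte form → C8 89.
U+21AA: 3-byte form → E2 86 AA.
U+0040: 1-byte form → 40.
U+1D776: 4-byte form → F0 9D 9D B6.
U+57F8: 3-byte form → E5 9F B8.
Concatenated (16 bytes): E1 88 B9 C8 89 E2 86 AA 40 F0 9D 9D B6 E5 9F B8.

E1 88 B9 C8 89 E2 86 AA 40 F0 9D 9D B6 E5 9F B8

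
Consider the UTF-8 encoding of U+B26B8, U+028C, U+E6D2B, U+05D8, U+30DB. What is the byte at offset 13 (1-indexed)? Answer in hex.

0xE3

1-indexed offset 13 is 0-indexed offset 12.
U+B26B8 → 4-byte form F2 B2 9A B8 at offsets 0–3.
U+028C → 2-byte form CA 8C at offsets 4–5.
U+E6D2B → 4-byte form F3 A6 B4 AB at offsets 6–9.
U+05D8 → 2-byte form D7 98 at offsets 10–11.
U+30DB → 3-byte form E3 83 9B at offsets 12–14.
Offset 12 falls in char 5's range; it's byte 1 of E3 83 9B = 0xE3.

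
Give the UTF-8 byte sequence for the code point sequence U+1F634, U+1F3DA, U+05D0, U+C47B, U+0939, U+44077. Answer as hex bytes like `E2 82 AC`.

F0 9F 98 B4 F0 9F 8F 9A D7 90 EC 91 BB E0 A4 B9 F1 84 81 B7

U+1F634: 4-byte form → F0 9F 98 B4.
U+1F3DA: 4-byte form → F0 9F 8F 9A.
U+05D0: 2-byte form → D7 90.
U+C47B: 3-byte form → EC 91 BB.
U+0939: 3-byte form → E0 A4 B9.
U+44077: 4-byte form → F1 84 81 B7.
Concatenated (20 bytes): F0 9F 98 B4 F0 9F 8F 9A D7 90 EC 91 BB E0 A4 B9 F1 84 81 B7.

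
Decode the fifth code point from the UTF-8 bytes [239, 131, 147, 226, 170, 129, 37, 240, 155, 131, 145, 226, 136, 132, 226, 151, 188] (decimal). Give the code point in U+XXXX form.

Offset 0: leading byte 0xEF = 11101111 → 3-byte char #1 = EF 83 93.
Offset 3: leading byte 0xE2 = 11100010 → 3-byte char #2 = E2 AA 81.
Offset 6: leading byte 0x25 = 00100101 → 1-byte char #3 = 25.
Offset 7: leading byte 0xF0 = 11110000 → 4-byte char #4 = F0 9B 83 91.
Offset 11: leading byte 0xE2 = 11100010 → 3-byte char #5 = E2 88 84.
Leading byte 0xE2 = 11100010 matches 1110xxxx → 3-byte sequence.
Byte 1: 0xE2 = 11100010, payload 0010 (4 bits).
Byte 2: 0x88 = 10001000 (10xxxxxx ✓), payload 001000.
Byte 3: 0x84 = 10000100 (10xxxxxx ✓), payload 000100.
Concatenate: 0010001000000100 = 0x2204 (16 bits → U+2204).

U+2204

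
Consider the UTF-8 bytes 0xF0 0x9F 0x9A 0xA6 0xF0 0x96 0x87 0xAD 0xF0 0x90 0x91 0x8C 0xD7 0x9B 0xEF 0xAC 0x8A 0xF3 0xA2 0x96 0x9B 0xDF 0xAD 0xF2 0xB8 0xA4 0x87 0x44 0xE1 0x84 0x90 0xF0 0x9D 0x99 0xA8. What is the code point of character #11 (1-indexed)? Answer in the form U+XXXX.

Offset 0: leading byte 0xF0 = 11110000 → 4-byte char #1 = F0 9F 9A A6.
Offset 4: leading byte 0xF0 = 11110000 → 4-byte char #2 = F0 96 87 AD.
Offset 8: leading byte 0xF0 = 11110000 → 4-byte char #3 = F0 90 91 8C.
Offset 12: leading byte 0xD7 = 11010111 → 2-byte char #4 = D7 9B.
Offset 14: leading byte 0xEF = 11101111 → 3-byte char #5 = EF AC 8A.
Offset 17: leading byte 0xF3 = 11110011 → 4-byte char #6 = F3 A2 96 9B.
Offset 21: leading byte 0xDF = 11011111 → 2-byte char #7 = DF AD.
Offset 23: leading byte 0xF2 = 11110010 → 4-byte char #8 = F2 B8 A4 87.
Offset 27: leading byte 0x44 = 01000100 → 1-byte char #9 = 44.
Offset 28: leading byte 0xE1 = 11100001 → 3-byte char #10 = E1 84 90.
Offset 31: leading byte 0xF0 = 11110000 → 4-byte char #11 = F0 9D 99 A8.
Leading byte 0xF0 = 11110000 matches 11110xxx → 4-byte sequence.
Byte 1: 0xF0 = 11110000, payload 000 (3 bits).
Byte 2: 0x9D = 10011101 (10xxxxxx ✓), payload 011101.
Byte 3: 0x99 = 10011001 (10xxxxxx ✓), payload 011001.
Byte 4: 0xA8 = 10101000 (10xxxxxx ✓), payload 101000.
Concatenate: 000011101011001101000 = 0x1D668 (21 bits → U+1D668).

U+1D668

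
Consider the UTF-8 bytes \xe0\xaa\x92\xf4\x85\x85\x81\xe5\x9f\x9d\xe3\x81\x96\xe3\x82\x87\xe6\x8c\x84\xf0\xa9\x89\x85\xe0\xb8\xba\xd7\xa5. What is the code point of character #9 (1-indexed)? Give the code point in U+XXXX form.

Offset 0: leading byte 0xE0 = 11100000 → 3-byte char #1 = E0 AA 92.
Offset 3: leading byte 0xF4 = 11110100 → 4-byte char #2 = F4 85 85 81.
Offset 7: leading byte 0xE5 = 11100101 → 3-byte char #3 = E5 9F 9D.
Offset 10: leading byte 0xE3 = 11100011 → 3-byte char #4 = E3 81 96.
Offset 13: leading byte 0xE3 = 11100011 → 3-byte char #5 = E3 82 87.
Offset 16: leading byte 0xE6 = 11100110 → 3-byte char #6 = E6 8C 84.
Offset 19: leading byte 0xF0 = 11110000 → 4-byte char #7 = F0 A9 89 85.
Offset 23: leading byte 0xE0 = 11100000 → 3-byte char #8 = E0 B8 BA.
Offset 26: leading byte 0xD7 = 11010111 → 2-byte char #9 = D7 A5.
Leading byte 0xD7 = 11010111 matches 110xxxxx → 2-byte sequence.
Byte 1: 0xD7 = 11010111, payload 10111 (5 bits).
Byte 2: 0xA5 = 10100101 (10xxxxxx ✓), payload 100101.
Concatenate: 10111100101 = 0x5E5 (11 bits → U+05E5).

U+05E5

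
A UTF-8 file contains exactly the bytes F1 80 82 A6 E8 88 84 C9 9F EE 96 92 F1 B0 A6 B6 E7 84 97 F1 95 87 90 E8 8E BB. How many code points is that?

8

Byte at offset 0: 0xF1 = 11110001 → 4-byte char (#1). Advance 4.
Byte at offset 4: 0xE8 = 11101000 → 3-byte char (#2). Advance 3.
Byte at offset 7: 0xC9 = 11001001 → 2-byte char (#3). Advance 2.
Byte at offset 9: 0xEE = 11101110 → 3-byte char (#4). Advance 3.
Byte at offset 12: 0xF1 = 11110001 → 4-byte char (#5). Advance 4.
Byte at offset 16: 0xE7 = 11100111 → 3-byte char (#6). Advance 3.
Byte at offset 19: 0xF1 = 11110001 → 4-byte char (#7). Advance 4.
Byte at offset 23: 0xE8 = 11101000 → 3-byte char (#8). Advance 3.
Reached end at offset 26 after 8 code points.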